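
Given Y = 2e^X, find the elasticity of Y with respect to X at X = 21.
Elasticity = 21

Elasticity = (dY/dX) · (X/Y)

dY/dX = 2·e^X
At X = 21: dY/dX = 2·e^21, Y = 2·e^21

Elasticity = (2·e^21) · (21 / (2·e^21)) = 21

Interpretation: for a small percentage change in X, the percentage change in Y is approximately 21.00 times as large.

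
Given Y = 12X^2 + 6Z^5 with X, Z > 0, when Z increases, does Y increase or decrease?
Y increases

Taking the partial derivative:
∂Y/∂Z = 30Z^4

∂Y/∂Z = 30Z^4 > 0 (assuming positive values)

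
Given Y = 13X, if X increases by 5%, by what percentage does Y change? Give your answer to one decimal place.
5.0%

For Y = 13X:
If X → X(1 + 0.05)
Then Y → Y · (1 + 0.05)^1
     = Y · 1.0500

Percentage change = ((1 + 0.05)^1 − 1) × 100% = 5.0%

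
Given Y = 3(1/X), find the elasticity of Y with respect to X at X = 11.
Elasticity = -1

Elasticity = (dY/dX) · (X/Y)

dY/dX = -3/X²
At X = 11: dY/dX = -3/121, Y = 3/11

Elasticity = (-3/121) · (11 / (3/11)) = -1

Interpretation: for a small percentage change in X, the percentage change in Y is approximately -1.00 times as large.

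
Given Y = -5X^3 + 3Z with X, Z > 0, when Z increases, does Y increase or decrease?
Y increases

Taking the partial derivative:
∂Y/∂Z = 3

∂Y/∂Z = 3 > 0 (assuming positive values)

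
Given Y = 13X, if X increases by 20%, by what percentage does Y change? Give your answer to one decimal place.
20.0%

For Y = 13X:
If X → X(1 + 0.2)
Then Y → Y · (1 + 0.2)^1
     = Y · 1.2000

Percentage change = ((1 + 0.2)^1 − 1) × 100% = 20.0%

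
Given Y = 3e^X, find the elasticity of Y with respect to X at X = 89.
Elasticity = 89

Elasticity = (dY/dX) · (X/Y)

dY/dX = 3·e^X
At X = 89: dY/dX = 3·e^89, Y = 3·e^89

Elasticity = (3·e^89) · (89 / (3·e^89)) = 89

Interpretation: for a small percentage change in X, the percentage change in Y is approximately 89.00 times as large.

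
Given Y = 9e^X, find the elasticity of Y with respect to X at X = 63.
Elasticity = 63

Elasticity = (dY/dX) · (X/Y)

dY/dX = 9·e^X
At X = 63: dY/dX = 9·e^63, Y = 9·e^63

Elasticity = (9·e^63) · (63 / (9·e^63)) = 63

Interpretation: for a small percentage change in X, the percentage change in Y is approximately 63.00 times as large.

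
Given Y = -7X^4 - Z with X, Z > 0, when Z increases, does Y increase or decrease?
Y decreases

Taking the partial derivative:
∂Y/∂Z = -1

∂Y/∂Z = -1 < 0 (assuming positive values)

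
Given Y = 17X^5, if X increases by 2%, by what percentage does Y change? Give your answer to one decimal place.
10.4%

For Y = 17X^5:
If X → X(1 + 0.02)
Then Y → Y · (1 + 0.02)^5
     ≈ Y · 1.1041

Percentage change = ((1 + 0.02)^5 − 1) × 100% ≈ 10.4%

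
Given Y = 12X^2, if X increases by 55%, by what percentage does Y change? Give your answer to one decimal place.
140.3%

For Y = 12X^2:
If X → X(1 + 0.55)
Then Y → Y · (1 + 0.55)^2
     = Y · 2.4025

Percentage change = ((1 + 0.55)^2 − 1) × 100% ≈ 140.3%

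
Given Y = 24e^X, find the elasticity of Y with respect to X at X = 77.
Elasticity = 77

Elasticity = (dY/dX) · (X/Y)

dY/dX = 24·e^X
At X = 77: dY/dX = 24·e^77, Y = 24·e^77

Elasticity = (24·e^77) · (77 / (24·e^77)) = 77

Interpretation: for a small percentage change in X, the percentage change in Y is approximately 77.00 times as large.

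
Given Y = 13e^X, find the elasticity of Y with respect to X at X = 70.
Elasticity = 70

Elasticity = (dY/dX) · (X/Y)

dY/dX = 13·e^X
At X = 70: dY/dX = 13·e^70, Y = 13·e^70

Elasticity = (13·e^70) · (70 / (13·e^70)) = 70

Interpretation: for a small percentage change in X, the percentage change in Y is approximately 70.00 times as large.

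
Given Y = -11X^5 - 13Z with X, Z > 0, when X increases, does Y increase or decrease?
Y decreases

Taking the partial derivative:
∂Y/∂X = -55X^4

∂Y/∂X = -55X^4 < 0 (assuming positive values)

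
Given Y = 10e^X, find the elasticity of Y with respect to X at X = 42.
Elasticity = 42

Elasticity = (dY/dX) · (X/Y)

dY/dX = 10·e^X
At X = 42: dY/dX = 10·e^42, Y = 10·e^42

Elasticity = (10·e^42) · (42 / (10·e^42)) = 42

Interpretation: for a small percentage change in X, the percentage change in Y is approximately 42.00 times as large.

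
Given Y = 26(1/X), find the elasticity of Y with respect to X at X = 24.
Elasticity = -1

Elasticity = (dY/dX) · (X/Y)

dY/dX = -26/X²
At X = 24: dY/dX = -13/288, Y = 13/12

Elasticity = (-13/288) · (24 / (13/12)) = -1

Interpretation: for a small percentage change in X, the percentage change in Y is approximately -1.00 times as large.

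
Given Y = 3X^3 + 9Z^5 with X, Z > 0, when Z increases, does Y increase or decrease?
Y increases

Taking the partial derivative:
∂Y/∂Z = 45Z^4

∂Y/∂Z = 45Z^4 > 0 (assuming positive values)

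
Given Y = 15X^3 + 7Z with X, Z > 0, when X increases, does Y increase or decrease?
Y increases

Taking the partial derivative:
∂Y/∂X = 45X^2

∂Y/∂X = 45X^2 > 0 (assuming positive values)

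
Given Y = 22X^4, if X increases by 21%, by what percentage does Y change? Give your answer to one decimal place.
114.4%

For Y = 22X^4:
If X → X(1 + 0.21)
Then Y → Y · (1 + 0.21)^4
     ≈ Y · 2.1436

Percentage change = ((1 + 0.21)^4 − 1) × 100% ≈ 114.4%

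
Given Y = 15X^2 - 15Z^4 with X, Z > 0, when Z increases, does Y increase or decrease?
Y decreases

Taking the partial derivative:
∂Y/∂Z = -60Z^3

∂Y/∂Z = -60Z^3 < 0 (assuming positive values)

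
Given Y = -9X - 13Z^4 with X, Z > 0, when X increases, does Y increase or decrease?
Y decreases

Taking the partial derivative:
∂Y/∂X = -9

∂Y/∂X = -9 < 0 (assuming positive values)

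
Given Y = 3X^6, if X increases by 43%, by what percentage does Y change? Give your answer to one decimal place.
755.1%

For Y = 3X^6:
If X → X(1 + 0.43)
Then Y → Y · (1 + 0.43)^6
     ≈ Y · 8.5510

Percentage change = ((1 + 0.43)^6 − 1) × 100% ≈ 755.1%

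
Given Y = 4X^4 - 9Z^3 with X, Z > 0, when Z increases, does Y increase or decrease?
Y decreases

Taking the partial derivative:
∂Y/∂Z = -27Z^2

∂Y/∂Z = -27Z^2 < 0 (assuming positive values)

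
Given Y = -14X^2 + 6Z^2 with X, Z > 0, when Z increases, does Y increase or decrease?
Y increases

Taking the partial derivative:
∂Y/∂Z = 12Z

∂Y/∂Z = 12Z > 0 (assuming positive values)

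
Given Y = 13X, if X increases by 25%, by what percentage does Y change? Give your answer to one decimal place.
25.0%

For Y = 13X:
If X → X(1 + 0.25)
Then Y → Y · (1 + 0.25)^1
     = Y · 1.2500

Percentage change = ((1 + 0.25)^1 − 1) × 100% = 25.0%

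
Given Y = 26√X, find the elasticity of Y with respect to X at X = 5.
Elasticity = 1/2

Elasticity = (dY/dX) · (X/Y)

dY/dX = 13/√X
At X = 5: dY/dX = 13·√5/5, Y = 26·√5

Elasticity = (13·√5/5) · (5 / (26·√5)) = 1/2

Interpretation: for a small percentage change in X, the percentage change in Y is approximately 0.50 times as large.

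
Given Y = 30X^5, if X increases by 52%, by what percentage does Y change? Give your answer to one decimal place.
711.4%

For Y = 30X^5:
If X → X(1 + 0.52)
Then Y → Y · (1 + 0.52)^5
     ≈ Y · 8.1137

Percentage change = ((1 + 0.52)^5 − 1) × 100% ≈ 711.4%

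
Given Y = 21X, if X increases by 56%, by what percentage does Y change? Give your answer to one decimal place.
56.0%

For Y = 21X:
If X → X(1 + 0.56)
Then Y → Y · (1 + 0.56)^1
     = Y · 1.5600

Percentage change = ((1 + 0.56)^1 − 1) × 100% = 56.0%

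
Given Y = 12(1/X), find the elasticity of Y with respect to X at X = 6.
Elasticity = -1

Elasticity = (dY/dX) · (X/Y)

dY/dX = -12/X²
At X = 6: dY/dX = -1/3, Y = 2

Elasticity = (-1/3) · (6 / 2) = -1

Interpretation: for a small percentage change in X, the percentage change in Y is approximately -1.00 times as large.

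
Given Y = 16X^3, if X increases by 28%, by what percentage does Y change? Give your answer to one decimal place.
109.7%

For Y = 16X^3:
If X → X(1 + 0.28)
Then Y → Y · (1 + 0.28)^3
     ≈ Y · 2.0972

Percentage change = ((1 + 0.28)^3 − 1) × 100% ≈ 109.7%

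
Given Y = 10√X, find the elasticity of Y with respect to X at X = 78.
Elasticity = 1/2

Elasticity = (dY/dX) · (X/Y)

dY/dX = 5/√X
At X = 78: dY/dX = 5·√78/78, Y = 10·√78

Elasticity = (5·√78/78) · (78 / (10·√78)) = 1/2

Interpretation: for a small percentage change in X, the percentage change in Y is approximately 0.50 times as large.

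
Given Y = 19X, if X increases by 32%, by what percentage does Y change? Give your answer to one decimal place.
32.0%

For Y = 19X:
If X → X(1 + 0.32)
Then Y → Y · (1 + 0.32)^1
     = Y · 1.3200

Percentage change = ((1 + 0.32)^1 − 1) × 100% = 32.0%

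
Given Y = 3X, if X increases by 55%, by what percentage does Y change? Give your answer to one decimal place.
55.0%

For Y = 3X:
If X → X(1 + 0.55)
Then Y → Y · (1 + 0.55)^1
     = Y · 1.5500

Percentage change = ((1 + 0.55)^1 − 1) × 100% = 55.0%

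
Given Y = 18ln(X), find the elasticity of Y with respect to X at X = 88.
Elasticity = 1/ln(88) ≈ 0.2233

Elasticity = (dY/dX) · (X/Y)

dY/dX = 18/X
At X = 88: dY/dX = 9/44, Y = 18·ln(88)

Elasticity = (9/44) · (88 / (18·ln(88))) = 1/ln(88) ≈ 0.2233

Interpretation: for a small percentage change in X, the percentage change in Y is approximately 0.22 times as large.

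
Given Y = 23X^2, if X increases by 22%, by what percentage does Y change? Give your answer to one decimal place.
48.8%

For Y = 23X^2:
If X → X(1 + 0.22)
Then Y → Y · (1 + 0.22)^2
     = Y · 1.4884

Percentage change = ((1 + 0.22)^2 − 1) × 100% ≈ 48.8%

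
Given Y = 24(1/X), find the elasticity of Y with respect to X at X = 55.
Elasticity = -1

Elasticity = (dY/dX) · (X/Y)

dY/dX = -24/X²
At X = 55: dY/dX = -24/3025, Y = 24/55

Elasticity = (-24/3025) · (55 / (24/55)) = -1

Interpretation: for a small percentage change in X, the percentage change in Y is approximately -1.00 times as large.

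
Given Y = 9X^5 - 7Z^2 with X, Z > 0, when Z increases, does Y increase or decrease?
Y decreases

Taking the partial derivative:
∂Y/∂Z = -14Z

∂Y/∂Z = -14Z < 0 (assuming positive values)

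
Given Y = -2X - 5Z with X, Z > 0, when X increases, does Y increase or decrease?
Y decreases

Taking the partial derivative:
∂Y/∂X = -2

∂Y/∂X = -2 < 0 (assuming positive values)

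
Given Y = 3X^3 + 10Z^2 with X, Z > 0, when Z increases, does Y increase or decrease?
Y increases

Taking the partial derivative:
∂Y/∂Z = 20Z

∂Y/∂Z = 20Z > 0 (assuming positive values)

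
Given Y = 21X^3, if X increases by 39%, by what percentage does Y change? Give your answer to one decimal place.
168.6%

For Y = 21X^3:
If X → X(1 + 0.39)
Then Y → Y · (1 + 0.39)^3
     ≈ Y · 2.6856

Percentage change = ((1 + 0.39)^3 − 1) × 100% ≈ 168.6%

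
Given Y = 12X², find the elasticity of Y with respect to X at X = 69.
Elasticity = 2

Elasticity = (dY/dX) · (X/Y)

dY/dX = 24·X
At X = 69: dY/dX = 1656, Y = 57132

Elasticity = 1656 · (69 / 57132) = 2

Interpretation: for a small percentage change in X, the percentage change in Y is approximately 2.00 times as large.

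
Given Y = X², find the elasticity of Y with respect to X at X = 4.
Elasticity = 2

Elasticity = (dY/dX) · (X/Y)

dY/dX = 2·X
At X = 4: dY/dX = 8, Y = 16

Elasticity = 8 · (4 / 16) = 2

Interpretation: for a small percentage change in X, the percentage change in Y is approximately 2.00 times as large.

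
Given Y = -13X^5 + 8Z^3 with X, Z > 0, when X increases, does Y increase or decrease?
Y decreases

Taking the partial derivative:
∂Y/∂X = -65X^4

∂Y/∂X = -65X^4 < 0 (assuming positive values)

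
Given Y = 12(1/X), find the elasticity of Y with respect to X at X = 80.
Elasticity = -1

Elasticity = (dY/dX) · (X/Y)

dY/dX = -12/X²
At X = 80: dY/dX = -3/1600, Y = 3/20

Elasticity = (-3/1600) · (80 / (3/20)) = -1

Interpretation: for a small percentage change in X, the percentage change in Y is approximately -1.00 times as large.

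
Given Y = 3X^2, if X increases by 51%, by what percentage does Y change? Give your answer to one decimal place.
128.0%

For Y = 3X^2:
If X → X(1 + 0.51)
Then Y → Y · (1 + 0.51)^2
     = Y · 2.2801

Percentage change = ((1 + 0.51)^2 − 1) × 100% ≈ 128.0%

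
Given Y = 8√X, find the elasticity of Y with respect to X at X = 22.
Elasticity = 1/2

Elasticity = (dY/dX) · (X/Y)

dY/dX = 4/√X
At X = 22: dY/dX = 2·√22/11, Y = 8·√22

Elasticity = (2·√22/11) · (22 / (8·√22)) = 1/2

Interpretation: for a small percentage change in X, the percentage change in Y is approximately 0.50 times as large.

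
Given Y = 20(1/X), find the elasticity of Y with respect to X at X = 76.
Elasticity = -1

Elasticity = (dY/dX) · (X/Y)

dY/dX = -20/X²
At X = 76: dY/dX = -5/1444, Y = 5/19

Elasticity = (-5/1444) · (76 / (5/19)) = -1

Interpretation: for a small percentage change in X, the percentage change in Y is approximately -1.00 times as large.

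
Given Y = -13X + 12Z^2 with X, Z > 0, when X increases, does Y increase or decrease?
Y decreases

Taking the partial derivative:
∂Y/∂X = -13

∂Y/∂X = -13 < 0 (assuming positive values)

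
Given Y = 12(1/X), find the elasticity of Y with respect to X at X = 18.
Elasticity = -1

Elasticity = (dY/dX) · (X/Y)

dY/dX = -12/X²
At X = 18: dY/dX = -1/27, Y = 2/3

Elasticity = (-1/27) · (18 / (2/3)) = -1

Interpretation: for a small percentage change in X, the percentage change in Y is approximately -1.00 times as large.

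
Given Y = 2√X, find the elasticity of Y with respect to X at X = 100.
Elasticity = 1/2

Elasticity = (dY/dX) · (X/Y)

dY/dX = 1/√X
At X = 100: dY/dX = 1/10, Y = 20

Elasticity = (1/10) · (100 / 20) = 1/2

Interpretation: for a small percentage change in X, the percentage change in Y is approximately 0.50 times as large.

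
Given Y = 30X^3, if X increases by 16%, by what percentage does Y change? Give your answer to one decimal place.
56.1%

For Y = 30X^3:
If X → X(1 + 0.16)
Then Y → Y · (1 + 0.16)^3
     ≈ Y · 1.5609

Percentage change = ((1 + 0.16)^3 − 1) × 100% ≈ 56.1%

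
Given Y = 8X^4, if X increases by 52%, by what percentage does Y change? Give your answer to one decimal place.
433.8%

For Y = 8X^4:
If X → X(1 + 0.52)
Then Y → Y · (1 + 0.52)^4
     ≈ Y · 5.3379

Percentage change = ((1 + 0.52)^4 − 1) × 100% ≈ 433.8%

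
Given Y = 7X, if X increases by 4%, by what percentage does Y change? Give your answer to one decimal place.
4.0%

For Y = 7X:
If X → X(1 + 0.04)
Then Y → Y · (1 + 0.04)^1
     = Y · 1.0400

Percentage change = ((1 + 0.04)^1 − 1) × 100% = 4.0%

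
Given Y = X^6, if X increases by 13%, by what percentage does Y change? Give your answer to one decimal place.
108.2%

For Y = X^6:
If X → X(1 + 0.13)
Then Y → Y · (1 + 0.13)^6
     ≈ Y · 2.0820

Percentage change = ((1 + 0.13)^6 − 1) × 100% ≈ 108.2%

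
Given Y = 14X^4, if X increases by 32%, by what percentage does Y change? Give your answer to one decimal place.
203.6%

For Y = 14X^4:
If X → X(1 + 0.32)
Then Y → Y · (1 + 0.32)^4
     ≈ Y · 3.0360

Percentage change = ((1 + 0.32)^4 − 1) × 100% ≈ 203.6%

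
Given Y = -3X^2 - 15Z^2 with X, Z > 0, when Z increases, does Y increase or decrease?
Y decreases

Taking the partial derivative:
∂Y/∂Z = -30Z

∂Y/∂Z = -30Z < 0 (assuming positive values)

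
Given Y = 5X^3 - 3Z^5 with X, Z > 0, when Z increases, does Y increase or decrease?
Y decreases

Taking the partial derivative:
∂Y/∂Z = -15Z^4

∂Y/∂Z = -15Z^4 < 0 (assuming positive values)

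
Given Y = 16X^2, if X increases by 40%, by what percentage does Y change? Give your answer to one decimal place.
96.0%

For Y = 16X^2:
If X → X(1 + 0.4)
Then Y → Y · (1 + 0.4)^2
     = Y · 1.9600

Percentage change = ((1 + 0.4)^2 − 1) × 100% = 96.0%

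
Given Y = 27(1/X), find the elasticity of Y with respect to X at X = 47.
Elasticity = -1

Elasticity = (dY/dX) · (X/Y)

dY/dX = -27/X²
At X = 47: dY/dX = -27/2209, Y = 27/47

Elasticity = (-27/2209) · (47 / (27/47)) = -1

Interpretation: for a small percentage change in X, the percentage change in Y is approximately -1.00 times as large.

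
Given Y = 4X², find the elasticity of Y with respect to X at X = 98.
Elasticity = 2

Elasticity = (dY/dX) · (X/Y)

dY/dX = 8·X
At X = 98: dY/dX = 784, Y = 38416

Elasticity = 784 · (98 / 38416) = 2

Interpretation: for a small percentage change in X, the percentage change in Y is approximately 2.00 times as large.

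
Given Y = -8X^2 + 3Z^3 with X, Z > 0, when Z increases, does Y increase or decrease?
Y increases

Taking the partial derivative:
∂Y/∂Z = 9Z^2

∂Y/∂Z = 9Z^2 > 0 (assuming positive values)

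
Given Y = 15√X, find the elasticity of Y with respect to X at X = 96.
Elasticity = 1/2

Elasticity = (dY/dX) · (X/Y)

dY/dX = 15/(2·√X)
At X = 96: dY/dX = 5·√6/16, Y = 60·√6

Elasticity = (5·√6/16) · (96 / (60·√6)) = 1/2

Interpretation: for a small percentage change in X, the percentage change in Y is approximately 0.50 times as large.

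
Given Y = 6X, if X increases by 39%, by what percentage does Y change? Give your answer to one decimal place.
39.0%

For Y = 6X:
If X → X(1 + 0.39)
Then Y → Y · (1 + 0.39)^1
     = Y · 1.3900

Percentage change = ((1 + 0.39)^1 − 1) × 100% = 39.0%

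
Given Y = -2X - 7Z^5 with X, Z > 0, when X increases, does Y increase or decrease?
Y decreases

Taking the partial derivative:
∂Y/∂X = -2

∂Y/∂X = -2 < 0 (assuming positive values)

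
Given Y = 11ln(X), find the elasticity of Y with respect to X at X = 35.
Elasticity = 1/ln(35) ≈ 0.2813

Elasticity = (dY/dX) · (X/Y)

dY/dX = 11/X
At X = 35: dY/dX = 11/35, Y = 11·ln(35)

Elasticity = (11/35) · (35 / (11·ln(35))) = 1/ln(35) ≈ 0.2813

Interpretation: for a small percentage change in X, the percentage change in Y is approximately 0.28 times as large.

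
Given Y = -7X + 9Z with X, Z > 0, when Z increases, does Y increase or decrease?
Y increases

Taking the partial derivative:
∂Y/∂Z = 9

∂Y/∂Z = 9 > 0 (assuming positive values)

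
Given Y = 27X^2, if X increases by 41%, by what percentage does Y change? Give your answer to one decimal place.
98.8%

For Y = 27X^2:
If X → X(1 + 0.41)
Then Y → Y · (1 + 0.41)^2
     = Y · 1.9881

Percentage change = ((1 + 0.41)^2 − 1) × 100% ≈ 98.8%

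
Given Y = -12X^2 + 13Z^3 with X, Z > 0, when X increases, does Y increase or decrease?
Y decreases

Taking the partial derivative:
∂Y/∂X = -24X

∂Y/∂X = -24X < 0 (assuming positive values)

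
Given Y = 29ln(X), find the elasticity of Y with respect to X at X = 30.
Elasticity = 1/ln(30) ≈ 0.2940

Elasticity = (dY/dX) · (X/Y)

dY/dX = 29/X
At X = 30: dY/dX = 29/30, Y = 29·ln(30)

Elasticity = (29/30) · (30 / (29·ln(30))) = 1/ln(30) ≈ 0.2940

Interpretation: for a small percentage change in X, the percentage change in Y is approximately 0.29 times as large.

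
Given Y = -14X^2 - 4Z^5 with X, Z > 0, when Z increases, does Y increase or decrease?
Y decreases

Taking the partial derivative:
∂Y/∂Z = -20Z^4

∂Y/∂Z = -20Z^4 < 0 (assuming positive values)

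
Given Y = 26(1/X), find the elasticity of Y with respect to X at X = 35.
Elasticity = -1

Elasticity = (dY/dX) · (X/Y)

dY/dX = -26/X²
At X = 35: dY/dX = -26/1225, Y = 26/35

Elasticity = (-26/1225) · (35 / (26/35)) = -1

Interpretation: for a small percentage change in X, the percentage change in Y is approximately -1.00 times as large.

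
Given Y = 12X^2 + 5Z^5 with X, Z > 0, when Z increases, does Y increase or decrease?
Y increases

Taking the partial derivative:
∂Y/∂Z = 25Z^4

∂Y/∂Z = 25Z^4 > 0 (assuming positive values)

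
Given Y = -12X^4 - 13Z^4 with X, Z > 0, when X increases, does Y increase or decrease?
Y decreases

Taking the partial derivative:
∂Y/∂X = -48X^3

∂Y/∂X = -48X^3 < 0 (assuming positive values)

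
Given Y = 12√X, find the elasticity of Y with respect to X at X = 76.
Elasticity = 1/2

Elasticity = (dY/dX) · (X/Y)

dY/dX = 6/√X
At X = 76: dY/dX = 3·√19/19, Y = 24·√19

Elasticity = (3·√19/19) · (76 / (24·√19)) = 1/2

Interpretation: for a small percentage change in X, the percentage change in Y is approximately 0.50 times as large.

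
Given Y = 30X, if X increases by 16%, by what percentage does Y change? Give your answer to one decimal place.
16.0%

For Y = 30X:
If X → X(1 + 0.16)
Then Y → Y · (1 + 0.16)^1
     = Y · 1.1600

Percentage change = ((1 + 0.16)^1 − 1) × 100% = 16.0%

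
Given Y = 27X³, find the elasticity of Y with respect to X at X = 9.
Elasticity = 3

Elasticity = (dY/dX) · (X/Y)

dY/dX = 81·X²
At X = 9: dY/dX = 6561, Y = 19683

Elasticity = 6561 · (9 / 19683) = 3

Interpretation: for a small percentage change in X, the percentage change in Y is approximately 3.00 times as large.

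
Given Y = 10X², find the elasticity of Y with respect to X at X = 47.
Elasticity = 2

Elasticity = (dY/dX) · (X/Y)

dY/dX = 20·X
At X = 47: dY/dX = 940, Y = 22090

Elasticity = 940 · (47 / 22090) = 2

Interpretation: for a small percentage change in X, the percentage change in Y is approximately 2.00 times as large.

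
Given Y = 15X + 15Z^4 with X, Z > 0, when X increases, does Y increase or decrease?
Y increases

Taking the partial derivative:
∂Y/∂X = 15

∂Y/∂X = 15 > 0 (assuming positive values)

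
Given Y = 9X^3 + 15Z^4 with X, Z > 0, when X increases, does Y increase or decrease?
Y increases

Taking the partial derivative:
∂Y/∂X = 27X^2

∂Y/∂X = 27X^2 > 0 (assuming positive values)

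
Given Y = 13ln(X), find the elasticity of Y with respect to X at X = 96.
Elasticity = 1/ln(96) ≈ 0.2191

Elasticity = (dY/dX) · (X/Y)

dY/dX = 13/X
At X = 96: dY/dX = 13/96, Y = 13·ln(96)

Elasticity = (13/96) · (96 / (13·ln(96))) = 1/ln(96) ≈ 0.2191

Interpretation: for a small percentage change in X, the percentage change in Y is approximately 0.22 times as large.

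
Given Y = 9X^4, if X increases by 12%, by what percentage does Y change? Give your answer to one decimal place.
57.4%

For Y = 9X^4:
If X → X(1 + 0.12)
Then Y → Y · (1 + 0.12)^4
     ≈ Y · 1.5735

Percentage change = ((1 + 0.12)^4 − 1) × 100% ≈ 57.4%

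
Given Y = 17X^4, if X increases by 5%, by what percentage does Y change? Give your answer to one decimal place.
21.6%

For Y = 17X^4:
If X → X(1 + 0.05)
Then Y → Y · (1 + 0.05)^4
     ≈ Y · 1.2155

Percentage change = ((1 + 0.05)^4 − 1) × 100% ≈ 21.6%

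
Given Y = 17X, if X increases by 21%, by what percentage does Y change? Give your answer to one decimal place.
21.0%

For Y = 17X:
If X → X(1 + 0.21)
Then Y → Y · (1 + 0.21)^1
     = Y · 1.2100

Percentage change = ((1 + 0.21)^1 − 1) × 100% = 21.0%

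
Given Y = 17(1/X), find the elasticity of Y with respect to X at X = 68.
Elasticity = -1

Elasticity = (dY/dX) · (X/Y)

dY/dX = -17/X²
At X = 68: dY/dX = -1/272, Y = 1/4

Elasticity = (-1/272) · (68 / (1/4)) = -1

Interpretation: for a small percentage change in X, the percentage change in Y is approximately -1.00 times as large.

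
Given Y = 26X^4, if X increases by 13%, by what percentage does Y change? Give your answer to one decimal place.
63.0%

For Y = 26X^4:
If X → X(1 + 0.13)
Then Y → Y · (1 + 0.13)^4
     ≈ Y · 1.6305

Percentage change = ((1 + 0.13)^4 − 1) × 100% ≈ 63.0%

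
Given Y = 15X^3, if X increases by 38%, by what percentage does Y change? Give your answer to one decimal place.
162.8%

For Y = 15X^3:
If X → X(1 + 0.38)
Then Y → Y · (1 + 0.38)^3
     ≈ Y · 2.6281

Percentage change = ((1 + 0.38)^3 − 1) × 100% ≈ 162.8%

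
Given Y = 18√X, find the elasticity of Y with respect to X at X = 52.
Elasticity = 1/2

Elasticity = (dY/dX) · (X/Y)

dY/dX = 9/√X
At X = 52: dY/dX = 9·√13/26, Y = 36·√13

Elasticity = (9·√13/26) · (52 / (36·√13)) = 1/2

Interpretation: for a small percentage change in X, the percentage change in Y is approximately 0.50 times as large.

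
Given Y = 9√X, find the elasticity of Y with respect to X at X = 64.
Elasticity = 1/2

Elasticity = (dY/dX) · (X/Y)

dY/dX = 9/(2·√X)
At X = 64: dY/dX = 9/16, Y = 72

Elasticity = (9/16) · (64 / 72) = 1/2

Interpretation: for a small percentage change in X, the percentage change in Y is approximately 0.50 times as large.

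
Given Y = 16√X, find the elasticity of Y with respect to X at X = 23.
Elasticity = 1/2

Elasticity = (dY/dX) · (X/Y)

dY/dX = 8/√X
At X = 23: dY/dX = 8·√23/23, Y = 16·√23

Elasticity = (8·√23/23) · (23 / (16·√23)) = 1/2

Interpretation: for a small percentage change in X, the percentage change in Y is approximately 0.50 times as large.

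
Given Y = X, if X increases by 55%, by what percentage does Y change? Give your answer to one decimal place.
55.0%

For Y = X:
If X → X(1 + 0.55)
Then Y → Y · (1 + 0.55)^1
     = Y · 1.5500

Percentage change = ((1 + 0.55)^1 − 1) × 100% = 55.0%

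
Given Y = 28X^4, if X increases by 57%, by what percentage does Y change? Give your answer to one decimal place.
507.6%

For Y = 28X^4:
If X → X(1 + 0.57)
Then Y → Y · (1 + 0.57)^4
     ≈ Y · 6.0757

Percentage change = ((1 + 0.57)^4 − 1) × 100% ≈ 507.6%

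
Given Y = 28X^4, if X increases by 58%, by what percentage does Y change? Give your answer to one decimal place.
523.2%

For Y = 28X^4:
If X → X(1 + 0.58)
Then Y → Y · (1 + 0.58)^4
     ≈ Y · 6.2320

Percentage change = ((1 + 0.58)^4 − 1) × 100% ≈ 523.2%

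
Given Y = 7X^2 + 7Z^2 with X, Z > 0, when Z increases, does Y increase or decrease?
Y increases

Taking the partial derivative:
∂Y/∂Z = 14Z

∂Y/∂Z = 14Z > 0 (assuming positive values)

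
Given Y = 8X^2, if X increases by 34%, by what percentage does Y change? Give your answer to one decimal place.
79.6%

For Y = 8X^2:
If X → X(1 + 0.34)
Then Y → Y · (1 + 0.34)^2
     = Y · 1.7956

Percentage change = ((1 + 0.34)^2 − 1) × 100% ≈ 79.6%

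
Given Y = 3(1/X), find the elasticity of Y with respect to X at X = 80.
Elasticity = -1

Elasticity = (dY/dX) · (X/Y)

dY/dX = -3/X²
At X = 80: dY/dX = -3/6400, Y = 3/80

Elasticity = (-3/6400) · (80 / (3/80)) = -1

Interpretation: for a small percentage change in X, the percentage change in Y is approximately -1.00 times as large.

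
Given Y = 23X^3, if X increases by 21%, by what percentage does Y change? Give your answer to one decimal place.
77.2%

For Y = 23X^3:
If X → X(1 + 0.21)
Then Y → Y · (1 + 0.21)^3
     ≈ Y · 1.7716

Percentage change = ((1 + 0.21)^3 − 1) × 100% ≈ 77.2%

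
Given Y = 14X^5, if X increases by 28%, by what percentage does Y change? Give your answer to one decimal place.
243.6%

For Y = 14X^5:
If X → X(1 + 0.28)
Then Y → Y · (1 + 0.28)^5
     ≈ Y · 3.4360

Percentage change = ((1 + 0.28)^5 − 1) × 100% ≈ 243.6%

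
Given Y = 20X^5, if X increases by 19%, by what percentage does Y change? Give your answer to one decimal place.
138.6%

For Y = 20X^5:
If X → X(1 + 0.19)
Then Y → Y · (1 + 0.19)^5
     ≈ Y · 2.3864

Percentage change = ((1 + 0.19)^5 − 1) × 100% ≈ 138.6%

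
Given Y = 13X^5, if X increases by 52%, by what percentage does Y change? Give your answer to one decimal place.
711.4%

For Y = 13X^5:
If X → X(1 + 0.52)
Then Y → Y · (1 + 0.52)^5
     ≈ Y · 8.1137

Percentage change = ((1 + 0.52)^5 − 1) × 100% ≈ 711.4%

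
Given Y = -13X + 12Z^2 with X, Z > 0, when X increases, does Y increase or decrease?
Y decreases

Taking the partial derivative:
∂Y/∂X = -13

∂Y/∂X = -13 < 0 (assuming positive values)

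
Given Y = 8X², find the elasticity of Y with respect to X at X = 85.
Elasticity = 2

Elasticity = (dY/dX) · (X/Y)

dY/dX = 16·X
At X = 85: dY/dX = 1360, Y = 57800

Elasticity = 1360 · (85 / 57800) = 2

Interpretation: for a small percentage change in X, the percentage change in Y is approximately 2.00 times as large.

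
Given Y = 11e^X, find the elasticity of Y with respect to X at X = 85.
Elasticity = 85

Elasticity = (dY/dX) · (X/Y)

dY/dX = 11·e^X
At X = 85: dY/dX = 11·e^85, Y = 11·e^85

Elasticity = (11·e^85) · (85 / (11·e^85)) = 85

Interpretation: for a small percentage change in X, the percentage change in Y is approximately 85.00 times as large.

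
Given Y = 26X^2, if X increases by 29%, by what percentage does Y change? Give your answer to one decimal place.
66.4%

For Y = 26X^2:
If X → X(1 + 0.29)
Then Y → Y · (1 + 0.29)^2
     = Y · 1.6641

Percentage change = ((1 + 0.29)^2 − 1) × 100% ≈ 66.4%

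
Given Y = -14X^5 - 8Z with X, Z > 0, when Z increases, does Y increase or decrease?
Y decreases

Taking the partial derivative:
∂Y/∂Z = -8

∂Y/∂Z = -8 < 0 (assuming positive values)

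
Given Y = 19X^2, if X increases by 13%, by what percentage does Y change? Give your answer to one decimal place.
27.7%

For Y = 19X^2:
If X → X(1 + 0.13)
Then Y → Y · (1 + 0.13)^2
     = Y · 1.2769

Percentage change = ((1 + 0.13)^2 − 1) × 100% ≈ 27.7%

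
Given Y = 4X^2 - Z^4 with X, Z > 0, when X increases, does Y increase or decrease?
Y increases

Taking the partial derivative:
∂Y/∂X = 8X

∂Y/∂X = 8X > 0 (assuming positive values)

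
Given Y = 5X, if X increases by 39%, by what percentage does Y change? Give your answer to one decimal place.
39.0%

For Y = 5X:
If X → X(1 + 0.39)
Then Y → Y · (1 + 0.39)^1
     = Y · 1.3900

Percentage change = ((1 + 0.39)^1 − 1) × 100% = 39.0%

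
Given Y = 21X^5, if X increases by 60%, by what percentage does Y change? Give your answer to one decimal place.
948.6%

For Y = 21X^5:
If X → X(1 + 0.6)
Then Y → Y · (1 + 0.6)^5
     ≈ Y · 10.4858

Percentage change = ((1 + 0.6)^5 − 1) × 100% ≈ 948.6%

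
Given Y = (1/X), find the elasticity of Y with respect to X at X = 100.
Elasticity = -1

Elasticity = (dY/dX) · (X/Y)

dY/dX = -1/X²
At X = 100: dY/dX = -1/10000, Y = 1/100

Elasticity = (-1/10000) · (100 / (1/100)) = -1

Interpretation: for a small percentage change in X, the percentage change in Y is approximately -1.00 times as large.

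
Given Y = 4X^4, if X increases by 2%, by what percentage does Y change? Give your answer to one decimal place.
8.2%

For Y = 4X^4:
If X → X(1 + 0.02)
Then Y → Y · (1 + 0.02)^4
     ≈ Y · 1.0824

Percentage change = ((1 + 0.02)^4 − 1) × 100% ≈ 8.2%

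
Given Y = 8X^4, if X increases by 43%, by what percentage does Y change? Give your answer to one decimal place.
318.2%

For Y = 8X^4:
If X → X(1 + 0.43)
Then Y → Y · (1 + 0.43)^4
     ≈ Y · 4.1816

Percentage change = ((1 + 0.43)^4 − 1) × 100% ≈ 318.2%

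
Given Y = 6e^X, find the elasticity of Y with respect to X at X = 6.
Elasticity = 6

Elasticity = (dY/dX) · (X/Y)

dY/dX = 6·e^X
At X = 6: dY/dX = 6·e^6, Y = 6·e^6

Elasticity = (6·e^6) · (6 / (6·e^6)) = 6

Interpretation: for a small percentage change in X, the percentage change in Y is approximately 6.00 times as large.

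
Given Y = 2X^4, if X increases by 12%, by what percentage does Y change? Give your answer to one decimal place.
57.4%

For Y = 2X^4:
If X → X(1 + 0.12)
Then Y → Y · (1 + 0.12)^4
     ≈ Y · 1.5735

Percentage change = ((1 + 0.12)^4 − 1) × 100% ≈ 57.4%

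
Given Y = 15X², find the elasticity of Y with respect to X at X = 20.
Elasticity = 2

Elasticity = (dY/dX) · (X/Y)

dY/dX = 30·X
At X = 20: dY/dX = 600, Y = 6000

Elasticity = 600 · (20 / 6000) = 2

Interpretation: for a small percentage change in X, the percentage change in Y is approximately 2.00 times as large.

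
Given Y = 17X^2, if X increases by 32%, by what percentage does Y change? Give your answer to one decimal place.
74.2%

For Y = 17X^2:
If X → X(1 + 0.32)
Then Y → Y · (1 + 0.32)^2
     = Y · 1.7424

Percentage change = ((1 + 0.32)^2 − 1) × 100% ≈ 74.2%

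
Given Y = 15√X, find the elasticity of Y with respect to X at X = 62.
Elasticity = 1/2

Elasticity = (dY/dX) · (X/Y)

dY/dX = 15/(2·√X)
At X = 62: dY/dX = 15·√62/124, Y = 15·√62

Elasticity = (15·√62/124) · (62 / (15·√62)) = 1/2

Interpretation: for a small percentage change in X, the percentage change in Y is approximately 0.50 times as large.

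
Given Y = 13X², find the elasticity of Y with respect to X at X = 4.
Elasticity = 2

Elasticity = (dY/dX) · (X/Y)

dY/dX = 26·X
At X = 4: dY/dX = 104, Y = 208

Elasticity = 104 · (4 / 208) = 2

Interpretation: for a small percentage change in X, the percentage change in Y is approximately 2.00 times as large.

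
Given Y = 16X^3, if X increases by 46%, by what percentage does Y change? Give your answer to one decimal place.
211.2%

For Y = 16X^3:
If X → X(1 + 0.46)
Then Y → Y · (1 + 0.46)^3
     ≈ Y · 3.1121

Percentage change = ((1 + 0.46)^3 − 1) × 100% ≈ 211.2%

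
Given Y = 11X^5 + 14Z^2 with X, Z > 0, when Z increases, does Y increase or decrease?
Y increases

Taking the partial derivative:
∂Y/∂Z = 28Z

∂Y/∂Z = 28Z > 0 (assuming positive values)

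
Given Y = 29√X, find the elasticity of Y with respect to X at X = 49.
Elasticity = 1/2

Elasticity = (dY/dX) · (X/Y)

dY/dX = 29/(2·√X)
At X = 49: dY/dX = 29/14, Y = 203

Elasticity = (29/14) · (49 / 203) = 1/2

Interpretation: for a small percentage change in X, the percentage change in Y is approximately 0.50 times as large.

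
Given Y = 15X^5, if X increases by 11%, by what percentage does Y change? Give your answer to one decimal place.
68.5%

For Y = 15X^5:
If X → X(1 + 0.11)
Then Y → Y · (1 + 0.11)^5
     ≈ Y · 1.6851

Percentage change = ((1 + 0.11)^5 − 1) × 100% ≈ 68.5%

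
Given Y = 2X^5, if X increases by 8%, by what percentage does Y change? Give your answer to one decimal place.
46.9%

For Y = 2X^5:
If X → X(1 + 0.08)
Then Y → Y · (1 + 0.08)^5
     ≈ Y · 1.4693

Percentage change = ((1 + 0.08)^5 − 1) × 100% ≈ 46.9%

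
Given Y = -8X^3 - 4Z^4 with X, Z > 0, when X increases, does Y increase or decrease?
Y decreases

Taking the partial derivative:
∂Y/∂X = -24X^2

∂Y/∂X = -24X^2 < 0 (assuming positive values)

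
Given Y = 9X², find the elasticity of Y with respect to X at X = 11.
Elasticity = 2

Elasticity = (dY/dX) · (X/Y)

dY/dX = 18·X
At X = 11: dY/dX = 198, Y = 1089

Elasticity = 198 · (11 / 1089) = 2

Interpretation: for a small percentage change in X, the percentage change in Y is approximately 2.00 times as large.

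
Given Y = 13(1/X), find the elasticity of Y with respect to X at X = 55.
Elasticity = -1

Elasticity = (dY/dX) · (X/Y)

dY/dX = -13/X²
At X = 55: dY/dX = -13/3025, Y = 13/55

Elasticity = (-13/3025) · (55 / (13/55)) = -1

Interpretation: for a small percentage change in X, the percentage change in Y is approximately -1.00 times as large.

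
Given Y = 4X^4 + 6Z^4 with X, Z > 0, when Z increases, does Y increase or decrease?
Y increases

Taking the partial derivative:
∂Y/∂Z = 24Z^3

∂Y/∂Z = 24Z^3 > 0 (assuming positive values)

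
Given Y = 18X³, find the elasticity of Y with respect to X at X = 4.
Elasticity = 3

Elasticity = (dY/dX) · (X/Y)

dY/dX = 54·X²
At X = 4: dY/dX = 864, Y = 1152

Elasticity = 864 · (4 / 1152) = 3

Interpretation: for a small percentage change in X, the percentage change in Y is approximately 3.00 times as large.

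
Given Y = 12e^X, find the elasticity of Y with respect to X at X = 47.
Elasticity = 47

Elasticity = (dY/dX) · (X/Y)

dY/dX = 12·e^X
At X = 47: dY/dX = 12·e^47, Y = 12·e^47

Elasticity = (12·e^47) · (47 / (12·e^47)) = 47

Interpretation: for a small percentage change in X, the percentage change in Y is approximately 47.00 times as large.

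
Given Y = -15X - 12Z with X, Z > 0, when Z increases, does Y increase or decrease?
Y decreases

Taking the partial derivative:
∂Y/∂Z = -12

∂Y/∂Z = -12 < 0 (assuming positive values)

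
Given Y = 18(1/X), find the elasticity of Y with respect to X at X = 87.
Elasticity = -1

Elasticity = (dY/dX) · (X/Y)

dY/dX = -18/X²
At X = 87: dY/dX = -2/841, Y = 6/29

Elasticity = (-2/841) · (87 / (6/29)) = -1

Interpretation: for a small percentage change in X, the percentage change in Y is approximately -1.00 times as large.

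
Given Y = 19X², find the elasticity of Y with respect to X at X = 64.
Elasticity = 2

Elasticity = (dY/dX) · (X/Y)

dY/dX = 38·X
At X = 64: dY/dX = 2432, Y = 77824

Elasticity = 2432 · (64 / 77824) = 2

Interpretation: for a small percentage change in X, the percentage change in Y is approximately 2.00 times as large.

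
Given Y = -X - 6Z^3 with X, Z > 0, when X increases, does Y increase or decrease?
Y decreases

Taking the partial derivative:
∂Y/∂X = -1

∂Y/∂X = -1 < 0 (assuming positive values)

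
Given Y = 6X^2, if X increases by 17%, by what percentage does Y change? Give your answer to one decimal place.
36.9%

For Y = 6X^2:
If X → X(1 + 0.17)
Then Y → Y · (1 + 0.17)^2
     = Y · 1.3689

Percentage change = ((1 + 0.17)^2 − 1) × 100% ≈ 36.9%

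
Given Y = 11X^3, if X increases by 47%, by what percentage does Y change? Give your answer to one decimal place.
217.7%

For Y = 11X^3:
If X → X(1 + 0.47)
Then Y → Y · (1 + 0.47)^3
     ≈ Y · 3.1765

Percentage change = ((1 + 0.47)^3 − 1) × 100% ≈ 217.7%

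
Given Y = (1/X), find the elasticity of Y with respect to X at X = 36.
Elasticity = -1

Elasticity = (dY/dX) · (X/Y)

dY/dX = -1/X²
At X = 36: dY/dX = -1/1296, Y = 1/36

Elasticity = (-1/1296) · (36 / (1/36)) = -1

Interpretation: for a small percentage change in X, the percentage change in Y is approximately -1.00 times as large.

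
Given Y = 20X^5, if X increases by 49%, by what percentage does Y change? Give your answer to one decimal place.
634.4%

For Y = 20X^5:
If X → X(1 + 0.49)
Then Y → Y · (1 + 0.49)^5
     ≈ Y · 7.3440

Percentage change = ((1 + 0.49)^5 − 1) × 100% ≈ 634.4%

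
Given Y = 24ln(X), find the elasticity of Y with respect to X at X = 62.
Elasticity = 1/ln(62) ≈ 0.2423

Elasticity = (dY/dX) · (X/Y)

dY/dX = 24/X
At X = 62: dY/dX = 12/31, Y = 24·ln(62)

Elasticity = (12/31) · (62 / (24·ln(62))) = 1/ln(62) ≈ 0.2423

Interpretation: for a small percentage change in X, the percentage change in Y is approximately 0.24 times as large.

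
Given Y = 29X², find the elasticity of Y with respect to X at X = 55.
Elasticity = 2

Elasticity = (dY/dX) · (X/Y)

dY/dX = 58·X
At X = 55: dY/dX = 3190, Y = 87725

Elasticity = 3190 · (55 / 87725) = 2

Interpretation: for a small percentage change in X, the percentage change in Y is approximately 2.00 times as large.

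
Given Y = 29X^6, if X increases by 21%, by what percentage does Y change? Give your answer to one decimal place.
213.8%

For Y = 29X^6:
If X → X(1 + 0.21)
Then Y → Y · (1 + 0.21)^6
     ≈ Y · 3.1384

Percentage change = ((1 + 0.21)^6 − 1) × 100% ≈ 213.8%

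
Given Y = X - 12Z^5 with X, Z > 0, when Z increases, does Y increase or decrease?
Y decreases

Taking the partial derivative:
∂Y/∂Z = -60Z^4

∂Y/∂Z = -60Z^4 < 0 (assuming positive values)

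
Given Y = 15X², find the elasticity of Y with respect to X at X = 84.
Elasticity = 2

Elasticity = (dY/dX) · (X/Y)

dY/dX = 30·X
At X = 84: dY/dX = 2520, Y = 105840

Elasticity = 2520 · (84 / 105840) = 2

Interpretation: for a small percentage change in X, the percentage change in Y is approximately 2.00 times as large.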